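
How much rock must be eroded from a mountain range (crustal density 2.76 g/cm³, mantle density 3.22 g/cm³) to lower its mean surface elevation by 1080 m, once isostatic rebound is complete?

Net drop Δ = e − u = e − e ρ_c/ρ_m = e (ρ_m − ρ_c)/ρ_m.
e = Δ ρ_m/(ρ_m − ρ_c) = 1080 m × 3.22/0.46 = 7560 m.

7560 m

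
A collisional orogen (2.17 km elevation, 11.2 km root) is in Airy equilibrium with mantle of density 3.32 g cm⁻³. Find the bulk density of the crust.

2.78 g cm⁻³

ρ_c h = (ρ_m − ρ_c) r → ρ_c (h + r) = ρ_m r → ρ_c = ρ_m r / (h + r).
ρ_c = 3.32 × 11.2 km / (2.17 km + 11.2 km) = 2.78 g cm⁻³.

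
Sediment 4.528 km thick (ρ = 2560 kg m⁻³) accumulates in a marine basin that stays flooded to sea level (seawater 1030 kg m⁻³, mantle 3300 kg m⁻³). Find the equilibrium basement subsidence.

3.05 km

Submarine loading: the sediment displaces seawater, and the subsidence is in turn flooded, so s (ρ_m − ρ_w) = t (ρ_sed − ρ_w).
s = 4.528 km × (2560 − 1030) / (3300 − 1030) = 3.05 km.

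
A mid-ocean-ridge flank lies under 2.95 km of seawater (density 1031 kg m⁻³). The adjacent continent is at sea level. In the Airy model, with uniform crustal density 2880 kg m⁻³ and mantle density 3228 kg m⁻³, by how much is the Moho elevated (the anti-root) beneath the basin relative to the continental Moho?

15.7 km

In Airy isostatic equilibrium: replacing crust with seawater at the top is compensated by replacing crust with mantle at the base: d (ρ_c − ρ_w) = a (ρ_m − ρ_c).
a = d (ρ_c − ρ_w)/(ρ_m − ρ_c) = 2.95 km × 1849/348 = 15.7 km.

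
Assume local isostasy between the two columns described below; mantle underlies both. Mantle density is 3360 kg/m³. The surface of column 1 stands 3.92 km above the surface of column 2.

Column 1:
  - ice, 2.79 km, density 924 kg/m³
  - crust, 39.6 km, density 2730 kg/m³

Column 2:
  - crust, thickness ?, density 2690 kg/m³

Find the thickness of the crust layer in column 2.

Take the compensation level at the base of the deeper column (depth z_c below the surface of column 1) and equate Σ ρ_i t_i down to z_c; mantle fills any gap and the z_c terms cancel.
Column 1: 2.79×924 + 39.6×2730 + (z_c − 42.39)×3360
Column 2: 3.92×0 + x×2690 + (z_c − 3.92 − 0 − x)×3360
The z_c×3360 term appears on both sides and cancels. Collect the known terms of each column as K = Σ(ρt)_known − 3360 × (depth of known layers): K_1 = 110685.96 − 3360×42.39 = −31744.44; K_2 = 0 − 3360×(3.92 + 0) = −13171.2.
Balance: K_1 = K_2 − x×(3360 − 2690), so x = (K_2 − K_1)/(3360 − 2690) = 18573.2/670 = 27.7 km.

27.7 km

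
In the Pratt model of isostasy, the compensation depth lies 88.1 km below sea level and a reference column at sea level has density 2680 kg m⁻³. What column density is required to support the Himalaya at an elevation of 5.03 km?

2540 kg m⁻³

Pratt balance: ρ_ref D = ρ (D + h).
ρ = ρ_ref D/(D + h) = 2680 × 88.1 km/(88.1 km + 5.03 km) = 2540 kg m⁻³.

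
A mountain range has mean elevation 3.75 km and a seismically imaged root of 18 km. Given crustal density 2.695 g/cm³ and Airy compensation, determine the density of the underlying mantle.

Airy balance: ρ_c h = (ρ_m − ρ_c) r → ρ_m = ρ_c (1 + h/r).
ρ_m = 2.695 × (1 + 3.75 km/18 km) = 3.26 g/cm³.

3.26 g/cm³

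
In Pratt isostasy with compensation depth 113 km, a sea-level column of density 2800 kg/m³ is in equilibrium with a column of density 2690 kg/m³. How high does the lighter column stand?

4.62 km

ρ_ref D = ρ (D + h) → h = D (ρ_ref − ρ)/ρ.
h = 113 km × (2800 − 2690)/2690 = 4.62 km.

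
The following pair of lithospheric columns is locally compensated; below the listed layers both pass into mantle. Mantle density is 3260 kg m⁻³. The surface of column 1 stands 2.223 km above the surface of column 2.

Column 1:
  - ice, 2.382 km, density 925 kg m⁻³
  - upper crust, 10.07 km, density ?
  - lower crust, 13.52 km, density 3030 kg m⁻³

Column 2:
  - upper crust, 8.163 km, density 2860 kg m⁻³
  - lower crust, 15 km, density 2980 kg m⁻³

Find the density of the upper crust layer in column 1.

2660 kg m⁻³

Take the compensation level at the base of the deeper column (depth z_c below the surface of column 1) and equate Σ ρ_i t_i down to z_c; mantle fills any gap and the z_c terms cancel.
Column 1: 2.382×925 + 10.07×ρ + 13.52×3030 + (z_c − 25.972)×3260
Column 2: 2.223×0 + 8.163×2860 + 15×2980 + (z_c − 2.223 − 23.163)×3260
The z_c×3260 term appears on both sides and cancels. Collect the known terms of each column as K = Σ(ρt)_known − 3260 × (depth of known layers): K_1 = 43168.95 − 3260×25.972 = −41499.77; K_2 = 68046.18 − 3260×(2.223 + 23.163) = −14712.18.
Balance: K_1 + 10.07×ρ = K_2, so ρ = (K_2 − K_1)/10.07 = 26787.6/10.07 = 2660 kg m⁻³.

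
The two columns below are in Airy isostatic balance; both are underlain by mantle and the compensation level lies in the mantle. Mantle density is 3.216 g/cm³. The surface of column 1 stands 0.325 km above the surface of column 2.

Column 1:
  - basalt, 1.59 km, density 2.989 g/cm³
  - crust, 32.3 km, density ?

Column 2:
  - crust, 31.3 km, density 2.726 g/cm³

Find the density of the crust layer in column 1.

2.72 g/cm³

Take the compensation level at the base of the deeper column (depth z_c below the surface of column 1) and equate Σ ρ_i t_i down to z_c; mantle fills any gap and the z_c terms cancel.
Column 1: 1.59×2.989 + 32.3×ρ + (z_c − 33.89)×3.216
Column 2: 0.325×0 + 31.3×2.726 + (z_c − 0.325 − 31.3)×3.216
The z_c×3.216 term appears on both sides and cancels. Collect the known terms of each column as K = Σ(ρt)_known − 3.216 × (depth of known layers): K_1 = 4.75251 − 3.216×33.89 = −104.23773; K_2 = 85.3238 − 3.216×(0.325 + 31.3) = −16.3822.
Balance: K_1 + 32.3×ρ = K_2, so ρ = (K_2 − K_1)/32.3 = 87.8555/32.3 = 2.72 g/cm³.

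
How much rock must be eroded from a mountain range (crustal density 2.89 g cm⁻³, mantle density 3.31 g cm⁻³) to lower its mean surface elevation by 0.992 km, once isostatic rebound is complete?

7.82 km

Net drop Δ = e − u = e − e ρ_c/ρ_m = e (ρ_m − ρ_c)/ρ_m.
e = Δ ρ_m/(ρ_m − ρ_c) = 0.992 km × 3.31/0.42 = 7.82 km.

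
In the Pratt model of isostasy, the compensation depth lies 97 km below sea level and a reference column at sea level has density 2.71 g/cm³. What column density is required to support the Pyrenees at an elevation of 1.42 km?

2.67 g/cm³

Pratt balance: ρ_ref D = ρ (D + h).
ρ = ρ_ref D/(D + h) = 2.71 × 97 km/(97 km + 1.42 km) = 2.67 g/cm³.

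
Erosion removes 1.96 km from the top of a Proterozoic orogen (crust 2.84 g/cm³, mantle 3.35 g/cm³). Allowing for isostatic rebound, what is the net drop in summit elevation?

0.298 km

Rebound u = e ρ_c/ρ_m = 1.96 km × 2.84/3.35 = 1.662 km.
Net surface drop = e − u = 1.96 km − 1.662 km = e (ρ_m − ρ_c)/ρ_m = 0.298 km.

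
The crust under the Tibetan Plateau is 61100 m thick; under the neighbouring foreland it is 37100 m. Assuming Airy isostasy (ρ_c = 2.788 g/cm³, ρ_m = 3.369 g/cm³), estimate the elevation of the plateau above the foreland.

4140 m

Excess crust Δ = 61100 m − 37100 m = 24000 m, split between elevation h and root r with h + r = Δ.
Airy balance ρ_c h = (ρ_m − ρ_c) r gives r = h ρ_c/(ρ_m − ρ_c), so h (1 + ρ_c/(ρ_m − ρ_c)) = Δ, i.e. h = Δ (ρ_m − ρ_c)/ρ_m.
h = 24000 m × 0.581/3.369 = 4140 m.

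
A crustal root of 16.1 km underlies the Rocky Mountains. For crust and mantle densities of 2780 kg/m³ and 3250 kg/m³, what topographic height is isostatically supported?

2.72 km

Equating mass per unit area of the two columns: ρ_c h = (ρ_m − ρ_c) r.
h = r (ρ_m − ρ_c) / ρ_c = 16.1 km × (3250 − 2780) / 2780 = 2.72 km.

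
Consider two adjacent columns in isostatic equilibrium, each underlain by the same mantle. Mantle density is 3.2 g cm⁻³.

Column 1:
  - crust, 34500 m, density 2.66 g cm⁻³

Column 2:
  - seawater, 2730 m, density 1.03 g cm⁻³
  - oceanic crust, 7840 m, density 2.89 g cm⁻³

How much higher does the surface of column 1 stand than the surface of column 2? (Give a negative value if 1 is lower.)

3210 m

For any compensation level in the mantle, the mantle terms cancel and isostasy reduces to e = (Σt_1 − Σt_2) − (Σ(ρt)_1 − Σ(ρt)_2) / ρ_m.
Σt_1 = 34500 m; Σt_2 = 10570 m; Σ(ρt)_1 = 91770; Σ(ρt)_2 = 25469.5 (in m·g cm⁻³).
e = (34500 − 10570) − (91770 − 25469.5) / 3.2 = 3210 m.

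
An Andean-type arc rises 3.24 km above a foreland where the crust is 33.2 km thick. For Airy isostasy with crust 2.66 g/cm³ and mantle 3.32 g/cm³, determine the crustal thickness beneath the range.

49.5 km

Root depth r = h ρ_c / (ρ_m − ρ_c) = 3.24 km × 2.66 / 0.66 = 13.06 km.
Total thickness = T + h + r = 33.2 km + 3.24 km + 13.06 km = 49.5 km.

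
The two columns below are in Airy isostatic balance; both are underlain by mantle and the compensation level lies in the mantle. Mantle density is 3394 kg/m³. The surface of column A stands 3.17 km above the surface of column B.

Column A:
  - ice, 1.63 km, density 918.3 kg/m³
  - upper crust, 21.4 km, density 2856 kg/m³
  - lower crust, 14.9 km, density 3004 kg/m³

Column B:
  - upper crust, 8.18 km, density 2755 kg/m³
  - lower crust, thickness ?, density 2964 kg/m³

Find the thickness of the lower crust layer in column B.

12.5 km

Take the compensation level at the base of the deeper column (depth z_c below the surface of column A) and equate Σ ρ_i t_i down to z_c; mantle fills any gap and the z_c terms cancel.
Column A: 1.63×918.3 + 21.4×2856 + 14.9×3004 + (z_c − 37.93)×3394
Column B: 3.17×0 + 8.18×2755 + x×2964 + (z_c − 3.17 − 8.18 − x)×3394
The z_c×3394 term appears on both sides and cancels. Collect the known terms of each column as K = Σ(ρt)_known − 3394 × (depth of known layers): K_A = 107374.829 − 3394×37.93 = −21359.591; K_B = 22535.9 − 3394×(3.17 + 8.18) = −15986.
Balance: K_A = K_B − x×(3394 − 2964), so x = (K_B − K_A)/(3394 − 2964) = 5373.59/430 = 12.5 km.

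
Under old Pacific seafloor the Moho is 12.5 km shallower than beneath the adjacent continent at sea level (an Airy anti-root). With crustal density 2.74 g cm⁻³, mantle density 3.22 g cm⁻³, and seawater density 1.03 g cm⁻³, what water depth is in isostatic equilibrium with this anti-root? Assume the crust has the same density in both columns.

Replacing a thickness d of crust by seawater at the top must be balanced by replacing crust with mantle at the base: d (ρ_c − ρ_w) = a (ρ_m − ρ_c).
d = a (ρ_m − ρ_c)/(ρ_c − ρ_w) = 12.5 km × 0.48/1.71 = 3.51 km.

3.51 km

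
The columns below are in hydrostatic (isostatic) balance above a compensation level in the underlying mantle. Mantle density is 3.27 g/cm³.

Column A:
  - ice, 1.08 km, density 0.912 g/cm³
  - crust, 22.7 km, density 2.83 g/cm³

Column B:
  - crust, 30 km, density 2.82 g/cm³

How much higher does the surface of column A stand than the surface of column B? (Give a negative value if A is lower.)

For any compensation level in the mantle, the mantle terms cancel and isostasy reduces to e = (Σt_A − Σt_B) − (Σ(ρt)_A − Σ(ρt)_B) / ρ_m.
Σt_A = 23.78 km; Σt_B = 30 km; Σ(ρt)_A = 65.22596; Σ(ρt)_B = 84.6 (in km·g/cm³).
e = (23.78 − 30) − (65.22596 − 84.6) / 3.27 = −0.295 km.

−0.295 km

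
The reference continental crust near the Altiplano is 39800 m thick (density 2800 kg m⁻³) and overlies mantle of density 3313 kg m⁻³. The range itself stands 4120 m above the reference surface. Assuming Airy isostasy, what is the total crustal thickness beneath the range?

66400 m

Root depth r = h ρ_c / (ρ_m − ρ_c) = 4120 m × 2800 / 513 = 22490 m.
Total thickness = T + h + r = 39800 m + 4120 m + 22490 m = 66400 m.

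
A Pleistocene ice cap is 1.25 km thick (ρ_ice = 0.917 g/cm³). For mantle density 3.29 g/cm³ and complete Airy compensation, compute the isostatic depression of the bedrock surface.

In Airy isostatic equilibrium: the ice load ρ_ice t is balanced by mantle displaced below, ρ_m s.
s = t ρ_ice / ρ_m = 1.25 km × 0.917/3.29 = 0.348 km.

0.348 km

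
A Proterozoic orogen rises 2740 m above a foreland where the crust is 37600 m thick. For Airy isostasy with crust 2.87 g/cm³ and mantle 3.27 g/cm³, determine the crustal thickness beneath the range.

Root depth r = h ρ_c / (ρ_m − ρ_c) = 2740 m × 2.87 / 0.4 = 19660 m.
Total thickness = T + h + r = 37600 m + 2740 m + 19660 m = 60000 m.

60000 m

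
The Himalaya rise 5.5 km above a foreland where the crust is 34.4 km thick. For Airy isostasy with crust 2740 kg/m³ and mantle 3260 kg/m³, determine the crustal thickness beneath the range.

68.9 km

Root depth r = h ρ_c / (ρ_m − ρ_c) = 5.5 km × 2740 / 520 = 28.98 km.
Total thickness = T + h + r = 34.4 km + 5.5 km + 28.98 km = 68.9 km.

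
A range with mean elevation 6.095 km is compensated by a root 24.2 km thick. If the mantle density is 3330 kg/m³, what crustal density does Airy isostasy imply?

2660 kg/m³

ρ_c h = (ρ_m − ρ_c) r → ρ_c (h + r) = ρ_m r → ρ_c = ρ_m r / (h + r).
ρ_c = 3330 × 24.2 km / (6.095 km + 24.2 km) = 2660 kg/m³.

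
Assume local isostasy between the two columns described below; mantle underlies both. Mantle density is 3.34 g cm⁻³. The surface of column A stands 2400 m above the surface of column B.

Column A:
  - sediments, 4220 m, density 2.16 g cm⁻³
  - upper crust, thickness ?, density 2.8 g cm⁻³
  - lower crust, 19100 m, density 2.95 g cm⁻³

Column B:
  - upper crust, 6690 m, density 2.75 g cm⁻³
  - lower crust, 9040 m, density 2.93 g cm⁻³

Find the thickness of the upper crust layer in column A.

Take the compensation level at the base of the deeper column (depth z_c below the surface of column A) and equate Σ ρ_i t_i down to z_c; mantle fills any gap and the z_c terms cancel.
Column A: 4220×2.16 + x×2.8 + 19100×2.95 + (z_c − 23320 − x)×3.34
Column B: 2400×0 + 6690×2.75 + 9040×2.93 + (z_c − 2400 − 15730)×3.34
The z_c×3.34 term appears on both sides and cancels. Collect the known terms of each column as K = Σ(ρt)_known − 3.34 × (depth of known layers): K_A = 65460.2 − 3.34×23320 = −12428.6; K_B = 44884.7 − 3.34×(2400 + 15730) = −15669.5.
Balance: K_A − x×(3.34 − 2.8) = K_B, so x = (K_A − K_B)/(3.34 − 2.8) = 3240.9/0.54 = 6000 m.

6000 m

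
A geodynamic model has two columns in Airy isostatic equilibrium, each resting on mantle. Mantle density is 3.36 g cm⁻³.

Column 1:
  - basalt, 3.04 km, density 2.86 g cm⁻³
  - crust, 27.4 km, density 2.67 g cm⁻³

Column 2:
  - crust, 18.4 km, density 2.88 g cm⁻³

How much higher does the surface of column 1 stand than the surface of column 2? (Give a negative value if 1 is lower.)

3.45 km

For any compensation level in the mantle, the mantle terms cancel and isostasy reduces to e = (Σt_1 − Σt_2) − (Σ(ρt)_1 − Σ(ρt)_2) / ρ_m.
Σt_1 = 30.44 km; Σt_2 = 18.4 km; Σ(ρt)_1 = 81.8524; Σ(ρt)_2 = 52.992 (in km·g cm⁻³).
e = (30.44 − 18.4) − (81.8524 − 52.992) / 3.36 = 3.45 km.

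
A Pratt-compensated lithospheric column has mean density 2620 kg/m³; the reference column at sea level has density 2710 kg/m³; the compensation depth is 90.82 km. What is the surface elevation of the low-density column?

ρ_ref D = ρ (D + h) → h = D (ρ_ref − ρ)/ρ.
h = 90.82 km × (2710 − 2620)/2620 = 3.12 km.

3.12 km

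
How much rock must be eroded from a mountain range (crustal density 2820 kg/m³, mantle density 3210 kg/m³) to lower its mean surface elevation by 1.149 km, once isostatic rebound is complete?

9.46 km

Net drop Δ = e − u = e − e ρ_c/ρ_m = e (ρ_m − ρ_c)/ρ_m.
e = Δ ρ_m/(ρ_m − ρ_c) = 1.149 km × 3210/390 = 9.46 km.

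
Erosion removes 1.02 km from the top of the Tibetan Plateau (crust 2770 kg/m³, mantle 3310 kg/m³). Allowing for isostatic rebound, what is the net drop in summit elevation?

Rebound u = e ρ_c/ρ_m = 1.02 km × 2770/3310 = 0.8536 km.
Net surface drop = e − u = 1.02 km − 0.8536 km = e (ρ_m − ρ_c)/ρ_m = 0.166 km.

0.166 km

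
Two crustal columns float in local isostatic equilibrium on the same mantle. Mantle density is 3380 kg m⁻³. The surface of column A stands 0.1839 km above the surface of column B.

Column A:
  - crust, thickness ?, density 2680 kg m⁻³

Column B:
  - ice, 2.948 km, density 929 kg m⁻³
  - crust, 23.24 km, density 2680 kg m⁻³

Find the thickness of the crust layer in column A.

34.5 km

Take the compensation level at the base of the deeper column (depth z_c below the surface of column A) and equate Σ ρ_i t_i down to z_c; mantle fills any gap and the z_c terms cancel.
Column A: x×2680 + (z_c − 0 − x)×3380
Column B: 0.1839×0 + 2.948×929 + 23.24×2680 + (z_c − 0.1839 − 26.188)×3380
The z_c×3380 term appears on both sides and cancels. Collect the known terms of each column as K = Σ(ρt)_known − 3380 × (depth of known layers): K_A = 0 − 3380×0 = 0; K_B = 65021.892 − 3380×(0.1839 + 26.188) = −24115.13.
Balance: K_A − x×(3380 − 2680) = K_B, so x = (K_A − K_B)/(3380 − 2680) = 24115.1/700 = 34.5 km.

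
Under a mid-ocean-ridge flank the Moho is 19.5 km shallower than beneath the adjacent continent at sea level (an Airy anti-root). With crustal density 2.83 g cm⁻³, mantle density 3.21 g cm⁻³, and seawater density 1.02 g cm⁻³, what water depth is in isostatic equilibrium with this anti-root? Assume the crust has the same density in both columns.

4.09 km

Replacing a thickness d of crust by seawater at the top must be balanced by replacing crust with mantle at the base: d (ρ_c − ρ_w) = a (ρ_m − ρ_c).
d = a (ρ_m − ρ_c)/(ρ_c − ρ_w) = 19.5 km × 0.38/1.81 = 4.09 km.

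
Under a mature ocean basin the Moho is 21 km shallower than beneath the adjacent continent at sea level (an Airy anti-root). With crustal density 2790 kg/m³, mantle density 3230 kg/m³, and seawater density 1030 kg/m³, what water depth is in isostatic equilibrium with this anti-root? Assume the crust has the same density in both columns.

5.25 km

Replacing a thickness d of crust by seawater at the top must be balanced by replacing crust with mantle at the base: d (ρ_c − ρ_w) = a (ρ_m − ρ_c).
d = a (ρ_m − ρ_c)/(ρ_c − ρ_w) = 21 km × 440/1760 = 5.25 km.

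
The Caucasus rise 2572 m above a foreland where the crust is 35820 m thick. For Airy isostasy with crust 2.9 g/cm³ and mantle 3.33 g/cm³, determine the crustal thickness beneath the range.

55700 m

Root depth r = h ρ_c / (ρ_m − ρ_c) = 2572 m × 2.9 / 0.43 = 17350 m.
Total thickness = T + h + r = 35820 m + 2572 m + 17350 m = 55700 m.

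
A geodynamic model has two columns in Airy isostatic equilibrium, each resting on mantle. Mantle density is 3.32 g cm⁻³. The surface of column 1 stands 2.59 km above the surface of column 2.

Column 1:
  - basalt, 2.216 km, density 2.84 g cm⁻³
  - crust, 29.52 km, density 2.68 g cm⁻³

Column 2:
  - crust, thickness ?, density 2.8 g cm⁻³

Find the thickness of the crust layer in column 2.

Take the compensation level at the base of the deeper column (depth z_c below the surface of column 1) and equate Σ ρ_i t_i down to z_c; mantle fills any gap and the z_c terms cancel.
Column 1: 2.216×2.84 + 29.52×2.68 + (z_c − 31.736)×3.32
Column 2: 2.59×0 + x×2.8 + (z_c − 2.59 − 0 − x)×3.32
The z_c×3.32 term appears on both sides and cancels. Collect the known terms of each column as K = Σ(ρt)_known − 3.32 × (depth of known layers): K_1 = 85.40704 − 3.32×31.736 = −19.95648; K_2 = 0 − 3.32×(2.59 + 0) = −8.5988.
Balance: K_1 = K_2 − x×(3.32 − 2.8), so x = (K_2 − K_1)/(3.32 − 2.8) = 11.3577/0.52 = 21.8 km.

21.8 km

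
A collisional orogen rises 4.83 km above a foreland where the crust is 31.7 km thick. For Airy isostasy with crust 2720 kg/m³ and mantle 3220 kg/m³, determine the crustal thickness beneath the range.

Root depth r = h ρ_c / (ρ_m − ρ_c) = 4.83 km × 2720 / 500 = 26.28 km.
Total thickness = T + h + r = 31.7 km + 4.83 km + 26.28 km = 62.8 km.

62.8 km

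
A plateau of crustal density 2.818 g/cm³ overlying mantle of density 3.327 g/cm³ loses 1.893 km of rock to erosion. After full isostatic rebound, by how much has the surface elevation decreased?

0.29 km

Rebound u = e ρ_c/ρ_m = 1.893 km × 2.818/3.327 = 1.603 km.
Net surface drop = e − u = 1.893 km − 1.603 km = e (ρ_m − ρ_c)/ρ_m = 0.29 km.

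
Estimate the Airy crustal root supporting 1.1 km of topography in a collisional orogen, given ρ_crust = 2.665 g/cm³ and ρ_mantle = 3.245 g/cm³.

Equating mass per unit area of the two columns: the weight of the topography is balanced by the buoyancy of the root, ρ_c h = (ρ_m − ρ_c) r.
r = h · ρ_c / (ρ_m − ρ_c) = 1.1 km × 2.665 / (3.245 − 2.665) = 5.05 km.

5.05 km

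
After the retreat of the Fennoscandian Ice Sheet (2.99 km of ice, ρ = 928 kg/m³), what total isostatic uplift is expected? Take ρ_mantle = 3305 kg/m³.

Removing the load lets mantle flow back in; uplift u satisfies ρ_ice t = ρ_m u.
u = t ρ_ice/ρ_m = 2.99 km × 928/3305 = 0.84 km.

0.84 km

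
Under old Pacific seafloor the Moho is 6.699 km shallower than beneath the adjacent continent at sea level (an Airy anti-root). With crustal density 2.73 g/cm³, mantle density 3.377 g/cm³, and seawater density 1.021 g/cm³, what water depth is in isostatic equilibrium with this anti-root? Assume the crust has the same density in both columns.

2.54 km

Replacing a thickness d of crust by seawater at the top must be balanced by replacing crust with mantle at the base: d (ρ_c − ρ_w) = a (ρ_m − ρ_c).
d = a (ρ_m − ρ_c)/(ρ_c − ρ_w) = 6.699 km × 0.647/1.709 = 2.54 km.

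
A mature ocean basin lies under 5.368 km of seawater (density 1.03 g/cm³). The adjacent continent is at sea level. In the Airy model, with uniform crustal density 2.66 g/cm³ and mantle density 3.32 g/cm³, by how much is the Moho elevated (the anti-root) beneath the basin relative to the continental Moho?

13.3 km

Isostatic balance requires: replacing crust with seawater at the top is compensated by replacing crust with mantle at the base: d (ρ_c − ρ_w) = a (ρ_m − ρ_c).
a = d (ρ_c − ρ_w)/(ρ_m − ρ_c) = 5.368 km × 1.63/0.66 = 13.3 km.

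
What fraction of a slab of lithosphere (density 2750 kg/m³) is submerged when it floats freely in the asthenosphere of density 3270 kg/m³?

Submerged fraction = ρ_obj/ρ_fluid = 2750/3270 = 0.841.

0.841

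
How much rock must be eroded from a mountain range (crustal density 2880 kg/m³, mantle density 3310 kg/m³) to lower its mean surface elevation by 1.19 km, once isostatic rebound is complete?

Net drop Δ = e − u = e − e ρ_c/ρ_m = e (ρ_m − ρ_c)/ρ_m.
e = Δ ρ_m/(ρ_m − ρ_c) = 1.19 km × 3310/430 = 9.16 km.

9.16 km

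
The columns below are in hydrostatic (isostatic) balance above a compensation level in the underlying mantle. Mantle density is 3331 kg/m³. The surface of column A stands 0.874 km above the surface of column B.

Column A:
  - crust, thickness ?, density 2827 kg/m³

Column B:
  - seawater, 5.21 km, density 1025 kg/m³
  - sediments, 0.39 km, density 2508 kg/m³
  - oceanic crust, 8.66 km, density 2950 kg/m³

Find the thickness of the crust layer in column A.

Take the compensation level at the base of the deeper column (depth z_c below the surface of column A) and equate Σ ρ_i t_i down to z_c; mantle fills any gap and the z_c terms cancel.
Column A: x×2827 + (z_c − 0 − x)×3331
Column B: 0.874×0 + 5.21×1025 + 0.39×2508 + 8.66×2950 + (z_c − 0.874 − 14.26)×3331
The z_c×3331 term appears on both sides and cancels. Collect the known terms of each column as K = Σ(ρt)_known − 3331 × (depth of known layers): K_A = 0 − 3331×0 = 0; K_B = 31865.37 − 3331×(0.874 + 14.26) = −18545.984.
Balance: K_A − x×(3331 − 2827) = K_B, so x = (K_A − K_B)/(3331 − 2827) = 18546/504 = 36.8 km.

36.8 km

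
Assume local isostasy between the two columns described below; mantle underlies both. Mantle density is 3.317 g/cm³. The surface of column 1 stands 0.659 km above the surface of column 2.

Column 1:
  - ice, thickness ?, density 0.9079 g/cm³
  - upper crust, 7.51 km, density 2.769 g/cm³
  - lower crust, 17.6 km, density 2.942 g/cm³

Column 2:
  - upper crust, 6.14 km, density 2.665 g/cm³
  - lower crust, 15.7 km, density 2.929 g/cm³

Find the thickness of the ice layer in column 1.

0.65 km

Take the compensation level at the base of the deeper column (depth z_c below the surface of column 1) and equate Σ ρ_i t_i down to z_c; mantle fills any gap and the z_c terms cancel.
Column 1: x×0.9079 + 7.51×2.769 + 17.6×2.942 + (z_c − 25.11 − x)×3.317
Column 2: 0.659×0 + 6.14×2.665 + 15.7×2.929 + (z_c − 0.659 − 21.84)×3.317
The z_c×3.317 term appears on both sides and cancels. Collect the known terms of each column as K = Σ(ρt)_known − 3.317 × (depth of known layers): K_1 = 72.57439 − 3.317×25.11 = −10.71548; K_2 = 62.3484 − 3.317×(0.659 + 21.84) = −12.280783.
Balance: K_1 − x×(3.317 − 0.9079) = K_2, so x = (K_1 − K_2)/(3.317 − 0.9079) = 1.5653/2.4091 = 0.65 km.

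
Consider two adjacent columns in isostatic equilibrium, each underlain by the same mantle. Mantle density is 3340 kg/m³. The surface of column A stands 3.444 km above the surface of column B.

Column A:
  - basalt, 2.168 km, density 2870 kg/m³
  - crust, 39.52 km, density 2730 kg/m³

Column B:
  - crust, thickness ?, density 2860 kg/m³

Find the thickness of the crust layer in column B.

Take the compensation level at the base of the deeper column (depth z_c below the surface of column A) and equate Σ ρ_i t_i down to z_c; mantle fills any gap and the z_c terms cancel.
Column A: 2.168×2870 + 39.52×2730 + (z_c − 41.688)×3340
Column B: 3.444×0 + x×2860 + (z_c − 3.444 − 0 − x)×3340
The z_c×3340 term appears on both sides and cancels. Collect the known terms of each column as K = Σ(ρt)_known − 3340 × (depth of known layers): K_A = 114111.76 − 3340×41.688 = −25126.16; K_B = 0 − 3340×(3.444 + 0) = −11502.96.
Balance: K_A = K_B − x×(3340 − 2860), so x = (K_B − K_A)/(3340 − 2860) = 13623.2/480 = 28.4 km.

28.4 km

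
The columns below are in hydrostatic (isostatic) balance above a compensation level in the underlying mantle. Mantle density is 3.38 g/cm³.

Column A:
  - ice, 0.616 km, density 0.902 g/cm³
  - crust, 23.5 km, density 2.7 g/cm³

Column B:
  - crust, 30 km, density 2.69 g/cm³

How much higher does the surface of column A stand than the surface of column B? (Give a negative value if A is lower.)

For any compensation level in the mantle, the mantle terms cancel and isostasy reduces to e = (Σt_A − Σt_B) − (Σ(ρt)_A − Σ(ρt)_B) / ρ_m.
Σt_A = 24.116 km; Σt_B = 30 km; Σ(ρt)_A = 64.005632; Σ(ρt)_B = 80.7 (in km·g/cm³).
e = (24.116 − 30) − (64.005632 − 80.7) / 3.38 = −0.945 km.

−0.945 km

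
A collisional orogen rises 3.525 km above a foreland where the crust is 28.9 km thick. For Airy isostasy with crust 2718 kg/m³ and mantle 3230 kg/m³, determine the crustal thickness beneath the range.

51.1 km

Root depth r = h ρ_c / (ρ_m − ρ_c) = 3.525 km × 2718 / 512 = 18.71 km.
Total thickness = T + h + r = 28.9 km + 3.525 km + 18.71 km = 51.1 km.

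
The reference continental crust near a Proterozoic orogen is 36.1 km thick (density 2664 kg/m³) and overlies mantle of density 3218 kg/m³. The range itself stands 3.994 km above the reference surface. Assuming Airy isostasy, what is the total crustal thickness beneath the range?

Root depth r = h ρ_c / (ρ_m − ρ_c) = 3.994 km × 2664 / 554 = 19.21 km.
Total thickness = T + h + r = 36.1 km + 3.994 km + 19.21 km = 59.3 km.

59.3 km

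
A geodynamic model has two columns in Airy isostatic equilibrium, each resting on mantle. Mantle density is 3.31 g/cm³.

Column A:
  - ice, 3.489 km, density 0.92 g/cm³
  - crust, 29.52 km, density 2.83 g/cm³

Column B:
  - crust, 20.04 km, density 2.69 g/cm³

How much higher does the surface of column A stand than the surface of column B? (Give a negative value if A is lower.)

For any compensation level in the mantle, the mantle terms cancel and isostasy reduces to e = (Σt_A − Σt_B) − (Σ(ρt)_A − Σ(ρt)_B) / ρ_m.
Σt_A = 33.009 km; Σt_B = 20.04 km; Σ(ρt)_A = 86.75148; Σ(ρt)_B = 53.9076 (in km·g/cm³).
e = (33.009 − 20.04) − (86.75148 − 53.9076) / 3.31 = 3.05 km.

3.05 km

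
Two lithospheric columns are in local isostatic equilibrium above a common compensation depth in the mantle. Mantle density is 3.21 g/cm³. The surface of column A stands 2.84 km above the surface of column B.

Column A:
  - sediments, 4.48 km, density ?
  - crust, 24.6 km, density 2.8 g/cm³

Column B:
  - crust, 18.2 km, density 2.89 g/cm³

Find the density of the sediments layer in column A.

Take the compensation level at the base of the deeper column (depth z_c below the surface of column A) and equate Σ ρ_i t_i down to z_c; mantle fills any gap and the z_c terms cancel.
Column A: 4.48×ρ + 24.6×2.8 + (z_c − 29.08)×3.21
Column B: 2.84×0 + 18.2×2.89 + (z_c − 2.84 − 18.2)×3.21
The z_c×3.21 term appears on both sides and cancels. Collect the known terms of each column as K = Σ(ρt)_known − 3.21 × (depth of known layers): K_A = 68.88 − 3.21×29.08 = −24.4668; K_B = 52.598 − 3.21×(2.84 + 18.2) = −14.9404.
Balance: K_A + 4.48×ρ = K_B, so ρ = (K_B − K_A)/4.48 = 9.5264/4.48 = 2.13 g/cm³.

2.13 g/cm³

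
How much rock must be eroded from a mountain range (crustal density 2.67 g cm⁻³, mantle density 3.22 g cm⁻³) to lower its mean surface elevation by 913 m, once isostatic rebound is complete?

Net drop Δ = e − u = e − e ρ_c/ρ_m = e (ρ_m − ρ_c)/ρ_m.
e = Δ ρ_m/(ρ_m − ρ_c) = 913 m × 3.22/0.55 = 5350 m.

5350 m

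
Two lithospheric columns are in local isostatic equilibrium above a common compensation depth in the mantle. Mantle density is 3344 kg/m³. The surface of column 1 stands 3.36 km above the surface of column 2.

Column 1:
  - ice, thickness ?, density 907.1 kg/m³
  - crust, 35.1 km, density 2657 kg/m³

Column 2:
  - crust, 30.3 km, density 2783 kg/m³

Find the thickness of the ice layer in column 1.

Take the compensation level at the base of the deeper column (depth z_c below the surface of column 1) and equate Σ ρ_i t_i down to z_c; mantle fills any gap and the z_c terms cancel.
Column 1: x×907.1 + 35.1×2657 + (z_c − 35.1 − x)×3344
Column 2: 3.36×0 + 30.3×2783 + (z_c − 3.36 − 30.3)×3344
The z_c×3344 term appears on both sides and cancels. Collect the known terms of each column as K = Σ(ρt)_known − 3344 × (depth of known layers): K_1 = 93260.7 − 3344×35.1 = −24113.7; K_2 = 84324.9 − 3344×(3.36 + 30.3) = −28234.14.
Balance: K_1 − x×(3344 − 907.1) = K_2, so x = (K_1 − K_2)/(3344 − 907.1) = 4120.44/2436.9 = 1.69 km.

1.69 km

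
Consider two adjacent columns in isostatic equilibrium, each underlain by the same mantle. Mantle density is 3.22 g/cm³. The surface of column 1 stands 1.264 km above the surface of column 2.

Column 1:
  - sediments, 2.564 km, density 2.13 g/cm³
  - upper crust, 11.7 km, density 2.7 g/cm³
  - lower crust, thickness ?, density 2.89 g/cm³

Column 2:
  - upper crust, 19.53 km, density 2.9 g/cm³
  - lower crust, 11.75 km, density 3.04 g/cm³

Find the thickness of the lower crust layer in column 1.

10.8 km

Take the compensation level at the base of the deeper column (depth z_c below the surface of column 1) and equate Σ ρ_i t_i down to z_c; mantle fills any gap and the z_c terms cancel.
Column 1: 2.564×2.13 + 11.7×2.7 + x×2.89 + (z_c − 14.264 − x)×3.22
Column 2: 1.264×0 + 19.53×2.9 + 11.75×3.04 + (z_c − 1.264 − 31.28)×3.22
The z_c×3.22 term appears on both sides and cancels. Collect the known terms of each column as K = Σ(ρt)_known − 3.22 × (depth of known layers): K_1 = 37.05132 − 3.22×14.264 = −8.87876; K_2 = 92.357 − 3.22×(1.264 + 31.28) = −12.43468.
Balance: K_1 − x×(3.22 − 2.89) = K_2, so x = (K_1 − K_2)/(3.22 − 2.89) = 3.55592/0.33 = 10.8 km.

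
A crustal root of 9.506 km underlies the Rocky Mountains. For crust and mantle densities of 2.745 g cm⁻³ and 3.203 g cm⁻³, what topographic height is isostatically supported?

Equating mass per unit area of the two columns: ρ_c h = (ρ_m − ρ_c) r.
h = r (ρ_m − ρ_c) / ρ_c = 9.506 km × (3.203 − 2.745) / 2.745 = 1.59 km.

1.59 km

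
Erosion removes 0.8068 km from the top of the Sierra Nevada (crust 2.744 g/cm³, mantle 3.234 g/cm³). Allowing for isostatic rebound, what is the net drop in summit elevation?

Rebound u = e ρ_c/ρ_m = 0.8068 km × 2.744/3.234 = 0.6846 km.
Net surface drop = e − u = 0.8068 km − 0.6846 km = e (ρ_m − ρ_c)/ρ_m = 0.122 km.

0.122 km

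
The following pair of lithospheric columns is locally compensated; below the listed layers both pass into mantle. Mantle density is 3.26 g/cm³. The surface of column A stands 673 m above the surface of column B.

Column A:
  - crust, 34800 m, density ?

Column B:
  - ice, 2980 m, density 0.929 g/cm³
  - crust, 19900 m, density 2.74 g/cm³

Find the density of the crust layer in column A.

Take the compensation level at the base of the deeper column (depth z_c below the surface of column A) and equate Σ ρ_i t_i down to z_c; mantle fills any gap and the z_c terms cancel.
Column A: 34800×ρ + (z_c − 34800)×3.26
Column B: 673×0 + 2980×0.929 + 19900×2.74 + (z_c − 673 − 22880)×3.26
The z_c×3.26 term appears on both sides and cancels. Collect the known terms of each column as K = Σ(ρt)_known − 3.26 × (depth of known layers): K_A = 0 − 3.26×34800 = −113448; K_B = 57294.42 − 3.26×(673 + 22880) = −19488.36.
Balance: K_A + 34800×ρ = K_B, so ρ = (K_B − K_A)/34800 = 93959.6/34800 = 2.7 g/cm³.

2.7 g/cm³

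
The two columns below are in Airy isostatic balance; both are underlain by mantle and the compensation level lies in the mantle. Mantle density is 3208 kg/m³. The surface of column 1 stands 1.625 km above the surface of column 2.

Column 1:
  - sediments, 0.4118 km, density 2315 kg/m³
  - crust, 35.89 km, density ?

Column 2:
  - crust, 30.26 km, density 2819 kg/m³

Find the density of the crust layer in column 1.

2750 kg/m³

Take the compensation level at the base of the deeper column (depth z_c below the surface of column 1) and equate Σ ρ_i t_i down to z_c; mantle fills any gap and the z_c terms cancel.
Column 1: 0.4118×2315 + 35.89×ρ + (z_c − 36.3018)×3208
Column 2: 1.625×0 + 30.26×2819 + (z_c − 1.625 − 30.26)×3208
The z_c×3208 term appears on both sides and cancels. Collect the known terms of each column as K = Σ(ρt)_known − 3208 × (depth of known layers): K_1 = 953.317 − 3208×36.3018 = −115502.857; K_2 = 85302.94 − 3208×(1.625 + 30.26) = −16984.14.
Balance: K_1 + 35.89×ρ = K_2, so ρ = (K_2 − K_1)/35.89 = 98518.7/35.89 = 2750 kg/m³.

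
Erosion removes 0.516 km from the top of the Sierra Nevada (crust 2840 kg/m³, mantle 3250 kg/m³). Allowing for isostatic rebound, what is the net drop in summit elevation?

Rebound u = e ρ_c/ρ_m = 0.516 km × 2840/3250 = 0.4509 km.
Net surface drop = e − u = 0.516 km − 0.4509 km = e (ρ_m − ρ_c)/ρ_m = 0.0651 km.

0.0651 km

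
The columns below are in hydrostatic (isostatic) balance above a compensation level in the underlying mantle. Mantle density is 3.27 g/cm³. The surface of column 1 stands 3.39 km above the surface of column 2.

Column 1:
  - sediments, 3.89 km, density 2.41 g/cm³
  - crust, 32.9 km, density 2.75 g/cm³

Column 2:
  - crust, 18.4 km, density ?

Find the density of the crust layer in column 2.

2.76 g/cm³

Take the compensation level at the base of the deeper column (depth z_c below the surface of column 1) and equate Σ ρ_i t_i down to z_c; mantle fills any gap and the z_c terms cancel.
Column 1: 3.89×2.41 + 32.9×2.75 + (z_c − 36.79)×3.27
Column 2: 3.39×0 + 18.4×ρ + (z_c − 3.39 − 18.4)×3.27
The z_c×3.27 term appears on both sides and cancels. Collect the known terms of each column as K = Σ(ρt)_known − 3.27 × (depth of known layers): K_1 = 99.8499 − 3.27×36.79 = −20.4534; K_2 = 0 − 3.27×(3.39 + 18.4) = −71.2533.
Balance: K_1 = K_2 + 18.4×ρ, so ρ = (K_1 − K_2)/18.4 = 50.7999/18.4 = 2.76 g/cm³.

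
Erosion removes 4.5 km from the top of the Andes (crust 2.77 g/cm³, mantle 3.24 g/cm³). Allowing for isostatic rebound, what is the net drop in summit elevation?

0.653 km

Rebound u = e ρ_c/ρ_m = 4.5 km × 2.77/3.24 = 3.847 km.
Net surface drop = e − u = 4.5 km − 3.847 km = e (ρ_m − ρ_c)/ρ_m = 0.653 km.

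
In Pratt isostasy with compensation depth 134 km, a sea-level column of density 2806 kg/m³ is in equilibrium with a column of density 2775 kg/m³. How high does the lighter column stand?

ρ_ref D = ρ (D + h) → h = D (ρ_ref − ρ)/ρ.
h = 134 km × (2806 − 2775)/2775 = 1.5 km.

1.5 km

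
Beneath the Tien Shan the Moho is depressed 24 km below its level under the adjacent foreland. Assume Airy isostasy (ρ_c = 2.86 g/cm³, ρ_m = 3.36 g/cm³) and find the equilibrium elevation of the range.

4.2 km

Balancing pressure at the compensation depth: ρ_c h = (ρ_m − ρ_c) r.
h = r (ρ_m − ρ_c) / ρ_c = 24 km × (3.36 − 2.86) / 2.86 = 4.2 km.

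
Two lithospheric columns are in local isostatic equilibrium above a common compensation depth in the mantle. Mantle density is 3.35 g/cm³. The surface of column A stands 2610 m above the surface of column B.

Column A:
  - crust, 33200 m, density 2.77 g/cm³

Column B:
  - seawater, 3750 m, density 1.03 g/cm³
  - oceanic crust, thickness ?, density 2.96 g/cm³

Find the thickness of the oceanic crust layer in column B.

4650 m

Take the compensation level at the base of the deeper column (depth z_c below the surface of column A) and equate Σ ρ_i t_i down to z_c; mantle fills any gap and the z_c terms cancel.
Column A: 33200×2.77 + (z_c − 33200)×3.35
Column B: 2610×0 + 3750×1.03 + x×2.96 + (z_c − 2610 − 3750 − x)×3.35
The z_c×3.35 term appears on both sides and cancels. Collect the known terms of each column as K = Σ(ρt)_known − 3.35 × (depth of known layers): K_A = 91964 − 3.35×33200 = −19256; K_B = 3862.5 − 3.35×(2610 + 3750) = −17443.5.
Balance: K_A = K_B − x×(3.35 − 2.96), so x = (K_B − K_A)/(3.35 − 2.96) = 1812.5/0.39 = 4650 m.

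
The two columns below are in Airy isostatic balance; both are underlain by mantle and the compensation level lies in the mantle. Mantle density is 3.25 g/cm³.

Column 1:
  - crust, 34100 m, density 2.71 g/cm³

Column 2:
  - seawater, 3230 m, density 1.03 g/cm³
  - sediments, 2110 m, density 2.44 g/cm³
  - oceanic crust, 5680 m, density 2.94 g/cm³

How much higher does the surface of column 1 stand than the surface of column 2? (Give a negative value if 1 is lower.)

For any compensation level in the mantle, the mantle terms cancel and isostasy reduces to e = (Σt_1 − Σt_2) − (Σ(ρt)_1 − Σ(ρt)_2) / ρ_m.
Σt_1 = 34100 m; Σt_2 = 11020 m; Σ(ρt)_1 = 92411; Σ(ρt)_2 = 25174.5 (in m·g/cm³).
e = (34100 − 11020) − (92411 − 25174.5) / 3.25 = 2390 m.

2390 m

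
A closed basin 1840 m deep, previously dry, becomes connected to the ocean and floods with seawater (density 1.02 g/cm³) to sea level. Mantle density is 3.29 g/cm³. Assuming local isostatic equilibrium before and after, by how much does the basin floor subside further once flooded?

After flooding the water column is d + s deep. Its weight must equal the weight of mantle displaced by the extra subsidence s: (d + s) ρ_w = s ρ_m.
s = d ρ_w / (ρ_m − ρ_w) = 1840 m × 1.02/(3.29 − 1.02) = 827 m.

827 m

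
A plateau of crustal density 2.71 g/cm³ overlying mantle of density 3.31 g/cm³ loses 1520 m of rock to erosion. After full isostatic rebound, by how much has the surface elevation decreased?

276 m

Rebound u = e ρ_c/ρ_m = 1520 m × 2.71/3.31 = 1244 m.
Net surface drop = e − u = 1520 m − 1244 m = e (ρ_m − ρ_c)/ρ_m = 276 m.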